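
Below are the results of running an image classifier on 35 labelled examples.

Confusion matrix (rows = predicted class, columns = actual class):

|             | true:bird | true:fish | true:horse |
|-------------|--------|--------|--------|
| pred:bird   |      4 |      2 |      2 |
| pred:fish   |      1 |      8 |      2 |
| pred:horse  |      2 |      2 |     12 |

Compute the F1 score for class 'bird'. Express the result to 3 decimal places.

One-vs-rest for 'bird': TP = diagonal; FP = other classes predicted 'bird'; FN = 'bird' predicted as other.
F1 score = 2·TP/(2·TP+FP+FN).
bird: TP=4, FP=2+2=4, FN=1+2=3 → 8/15 = 0.5333

0.533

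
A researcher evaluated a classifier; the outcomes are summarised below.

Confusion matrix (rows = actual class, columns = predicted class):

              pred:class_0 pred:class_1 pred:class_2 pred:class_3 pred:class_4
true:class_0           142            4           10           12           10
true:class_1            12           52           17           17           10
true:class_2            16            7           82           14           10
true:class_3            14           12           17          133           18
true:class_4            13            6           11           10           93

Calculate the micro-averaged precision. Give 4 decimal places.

Micro-averaging pools counts across classes: ΣTP=502, ΣFP=240, ΣFN=240.
Micro-precision = TP/(TP+FP) on pooled counts = 0.6765 (equals overall accuracy in single-label multiclass).

0.6765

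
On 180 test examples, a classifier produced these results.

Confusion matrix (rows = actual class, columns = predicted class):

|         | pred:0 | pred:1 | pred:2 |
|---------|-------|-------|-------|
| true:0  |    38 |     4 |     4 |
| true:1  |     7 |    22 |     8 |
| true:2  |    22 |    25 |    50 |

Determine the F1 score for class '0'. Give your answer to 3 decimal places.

0.673

Treat '0' as positive and all other classes as negative.
F1 score = 2·TP/(2·TP+FP+FN).
0: TP=38, FP=7+22=29, FN=4+4=8 → 76/113 = 0.6726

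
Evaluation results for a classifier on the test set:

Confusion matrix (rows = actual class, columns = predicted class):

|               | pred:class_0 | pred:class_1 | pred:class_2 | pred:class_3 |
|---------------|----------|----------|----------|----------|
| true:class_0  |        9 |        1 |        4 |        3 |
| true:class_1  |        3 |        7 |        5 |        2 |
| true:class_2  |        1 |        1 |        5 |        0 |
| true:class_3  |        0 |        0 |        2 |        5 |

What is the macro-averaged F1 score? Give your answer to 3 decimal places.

0.540

Per-class F1 score (2·TP/(2·TP+FP+FN)):
  class_0: TP=9, FP=3+1+0=4, FN=1+4+3=8 → 18/30 = 0.6000
  class_1: TP=7, FP=1+1+0=2, FN=3+5+2=10 → 14/26 = 0.5385
  class_2: TP=5, FP=4+5+2=11, FN=1+1+0=2 → 10/23 = 0.4348
  class_3: TP=5, FP=3+2+0=5, FN=0+0+2=2 → 10/17 = 0.5882
Macro-F1 score = mean = (0.6000 + 0.5385 + 0.4348 + 0.5882) / 4 = 0.540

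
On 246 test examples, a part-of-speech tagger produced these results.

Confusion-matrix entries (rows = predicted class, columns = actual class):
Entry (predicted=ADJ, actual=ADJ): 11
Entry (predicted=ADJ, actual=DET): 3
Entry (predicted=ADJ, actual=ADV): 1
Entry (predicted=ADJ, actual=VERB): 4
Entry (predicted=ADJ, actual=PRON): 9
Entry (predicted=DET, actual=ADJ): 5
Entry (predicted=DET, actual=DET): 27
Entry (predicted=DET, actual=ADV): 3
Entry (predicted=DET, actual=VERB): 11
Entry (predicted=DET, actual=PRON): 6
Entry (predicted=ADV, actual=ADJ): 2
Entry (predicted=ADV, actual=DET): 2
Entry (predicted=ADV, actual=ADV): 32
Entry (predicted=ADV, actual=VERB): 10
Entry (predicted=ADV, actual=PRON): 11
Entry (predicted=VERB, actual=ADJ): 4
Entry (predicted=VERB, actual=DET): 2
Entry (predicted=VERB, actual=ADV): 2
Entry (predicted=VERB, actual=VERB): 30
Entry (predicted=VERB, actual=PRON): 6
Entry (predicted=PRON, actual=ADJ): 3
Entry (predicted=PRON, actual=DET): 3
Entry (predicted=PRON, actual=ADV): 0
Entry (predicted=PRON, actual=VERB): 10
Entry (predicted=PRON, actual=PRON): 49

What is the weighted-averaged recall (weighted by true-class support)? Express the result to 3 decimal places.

Per-class recall (TP/(TP+FN)):
  ADJ: TP=11, FN=5+2+4+3=14 → 11/25 = 0.4400
  DET: TP=27, FN=3+2+2+3=10 → 27/37 = 0.7297
  ADV: TP=32, FN=1+3+2+0=6 → 32/38 = 0.8421
  VERB: TP=30, FN=4+11+10+10=35 → 30/65 = 0.4615
  PRON: TP=49, FN=9+6+11+6=32 → 49/81 = 0.6049
Weighted-recall = Σ (supportᵢ/N)·recallᵢ with N=246: (25/246)·0.4400 + (37/246)·0.7297 + (38/246)·0.8421 + (65/246)·0.4615 + (81/246)·0.6049 = 0.606

0.606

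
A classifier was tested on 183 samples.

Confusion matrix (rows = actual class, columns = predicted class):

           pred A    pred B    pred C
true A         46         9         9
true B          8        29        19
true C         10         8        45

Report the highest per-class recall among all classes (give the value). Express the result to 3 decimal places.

Per-class recall (TP/(TP+FN)):
  A: TP=46, FN=9+9=18 → 46/64 = 0.7188
  B: TP=29, FN=8+19=27 → 29/56 = 0.5179
  C: TP=45, FN=10+8=18 → 45/63 = 0.7143
Highest is class 'A' with recall = 0.719.

0.719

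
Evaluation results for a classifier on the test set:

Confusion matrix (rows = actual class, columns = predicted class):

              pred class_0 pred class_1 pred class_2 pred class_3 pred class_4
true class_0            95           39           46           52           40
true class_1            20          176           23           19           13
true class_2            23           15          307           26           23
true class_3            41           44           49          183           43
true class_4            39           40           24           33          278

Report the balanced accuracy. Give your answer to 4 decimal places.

Balanced accuracy = mean of per-class recall.
  class_0: recall = 95/272 = 0.34926
  class_1: recall = 176/251 = 0.70120
  class_2: recall = 307/394 = 0.77919
  class_3: recall = 183/360 = 0.50833
  class_4: recall = 278/414 = 0.67150
Mean = (0.34926 + 0.70120 + 0.77919 + 0.50833 + 0.67150) / 5 = 0.6019

0.6019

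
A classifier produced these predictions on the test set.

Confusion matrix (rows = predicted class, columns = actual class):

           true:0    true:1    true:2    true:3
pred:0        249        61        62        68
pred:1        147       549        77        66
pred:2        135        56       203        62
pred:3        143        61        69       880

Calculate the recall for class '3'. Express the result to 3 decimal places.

0.818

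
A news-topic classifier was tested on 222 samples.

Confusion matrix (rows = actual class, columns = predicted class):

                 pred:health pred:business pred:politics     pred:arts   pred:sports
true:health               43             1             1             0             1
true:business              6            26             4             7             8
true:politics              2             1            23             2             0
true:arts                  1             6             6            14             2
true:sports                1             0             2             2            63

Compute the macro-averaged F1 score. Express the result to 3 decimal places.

0.721

Per-class F1 score (2·TP/(2·TP+FP+FN)):
  health: TP=43, FP=6+2+1+1=10, FN=1+1+0+1=3 → 86/99 = 0.8687
  business: TP=26, FP=1+1+6+0=8, FN=6+4+7+8=25 → 52/85 = 0.6118
  politics: TP=23, FP=1+4+6+2=13, FN=2+1+2+0=5 → 46/64 = 0.7188
  arts: TP=14, FP=0+7+2+2=11, FN=1+6+6+2=15 → 28/54 = 0.5185
  sports: TP=63, FP=1+8+0+2=11, FN=1+0+2+2=5 → 126/142 = 0.8873
Macro-F1 score = mean = (0.8687 + 0.6118 + 0.7188 + 0.5185 + 0.8873) / 5 = 0.721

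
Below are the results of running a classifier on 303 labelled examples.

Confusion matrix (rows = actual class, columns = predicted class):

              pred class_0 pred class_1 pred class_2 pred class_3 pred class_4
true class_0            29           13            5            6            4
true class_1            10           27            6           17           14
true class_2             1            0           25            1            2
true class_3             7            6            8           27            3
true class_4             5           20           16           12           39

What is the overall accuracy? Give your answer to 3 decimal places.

0.485

Accuracy = trace / total = (29+27+25+27+39=147) / 303 = 147/303 = 0.485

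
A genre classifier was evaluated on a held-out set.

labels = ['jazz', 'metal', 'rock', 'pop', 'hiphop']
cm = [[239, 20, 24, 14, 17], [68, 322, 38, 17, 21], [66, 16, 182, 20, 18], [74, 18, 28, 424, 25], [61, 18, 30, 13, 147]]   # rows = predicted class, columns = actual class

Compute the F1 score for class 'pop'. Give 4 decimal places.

0.8023

Treat 'pop' as positive and all other classes as negative.
F1 score = 2·TP/(2·TP+FP+FN).
pop: TP=424, FP=74+18+28+25=145, FN=14+17+20+13=64 → 848/1057 = 0.80227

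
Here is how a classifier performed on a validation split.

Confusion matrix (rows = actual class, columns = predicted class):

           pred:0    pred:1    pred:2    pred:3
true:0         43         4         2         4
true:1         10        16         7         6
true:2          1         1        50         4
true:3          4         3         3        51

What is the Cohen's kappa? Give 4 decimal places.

0.6823

Observed agreement pₒ = trace/N = 160/209 = 0.76555
Expected agreement pₑ = Σ (rowᵢ·colᵢ)/N² = (53·58 + 39·24 + 56·62 + 61·65)/209² = 0.26206
κ = (pₒ − pₑ)/(1 − pₑ) = (0.76555 − 0.26206)/(1 − 0.26206) = 0.6823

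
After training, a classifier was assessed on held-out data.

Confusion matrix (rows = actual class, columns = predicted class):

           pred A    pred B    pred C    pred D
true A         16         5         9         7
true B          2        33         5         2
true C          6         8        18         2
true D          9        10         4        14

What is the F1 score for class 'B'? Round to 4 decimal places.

0.6735

Treat 'B' as positive and all other classes as negative.
F1 score = 2·TP/(2·TP+FP+FN).
B: TP=33, FP=5+8+10=23, FN=2+5+2=9 → 66/98 = 0.67347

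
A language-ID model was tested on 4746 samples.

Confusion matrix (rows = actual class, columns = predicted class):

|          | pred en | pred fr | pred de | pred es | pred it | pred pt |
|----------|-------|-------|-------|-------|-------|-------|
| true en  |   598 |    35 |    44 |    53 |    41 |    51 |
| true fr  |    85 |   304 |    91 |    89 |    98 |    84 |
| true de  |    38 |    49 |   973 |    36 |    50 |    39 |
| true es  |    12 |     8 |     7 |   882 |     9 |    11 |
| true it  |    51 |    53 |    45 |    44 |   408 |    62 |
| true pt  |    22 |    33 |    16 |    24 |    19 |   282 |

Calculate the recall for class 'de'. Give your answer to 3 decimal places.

Treat 'de' as positive and all other classes as negative.
recall = TP/(TP+FN).
de: TP=973, FN=38+49+36+50+39=212 → 973/1185 = 0.8211

0.821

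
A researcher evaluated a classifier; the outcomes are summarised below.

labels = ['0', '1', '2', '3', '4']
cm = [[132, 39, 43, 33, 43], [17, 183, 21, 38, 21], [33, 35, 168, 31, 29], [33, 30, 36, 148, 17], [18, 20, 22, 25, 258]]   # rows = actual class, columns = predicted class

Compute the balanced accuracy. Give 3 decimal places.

0.598

Balanced accuracy = mean of per-class recall.
  0: recall = 132/290 = 0.4552
  1: recall = 183/280 = 0.6536
  2: recall = 168/296 = 0.5676
  3: recall = 148/264 = 0.5606
  4: recall = 258/343 = 0.7522
Mean = (0.4552 + 0.6536 + 0.5676 + 0.5606 + 0.7522) / 5 = 0.598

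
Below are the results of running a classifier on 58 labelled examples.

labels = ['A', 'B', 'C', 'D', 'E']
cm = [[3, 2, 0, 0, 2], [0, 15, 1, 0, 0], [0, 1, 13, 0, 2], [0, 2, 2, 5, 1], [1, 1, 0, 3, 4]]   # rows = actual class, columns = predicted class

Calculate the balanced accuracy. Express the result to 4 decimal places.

0.6246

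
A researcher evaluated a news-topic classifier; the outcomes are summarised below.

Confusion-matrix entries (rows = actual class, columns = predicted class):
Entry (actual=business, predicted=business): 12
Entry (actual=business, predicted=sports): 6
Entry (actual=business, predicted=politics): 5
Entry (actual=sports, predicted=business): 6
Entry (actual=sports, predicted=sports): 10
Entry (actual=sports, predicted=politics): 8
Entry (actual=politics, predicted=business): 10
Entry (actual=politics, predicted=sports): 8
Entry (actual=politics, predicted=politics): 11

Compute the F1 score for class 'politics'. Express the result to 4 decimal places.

Take TP from the diagonal, FP from the rest of the 'politics' prediction marginal, FN from the rest of the 'politics' actual marginal.
F1 score = 2·TP/(2·TP+FP+FN).
politics: TP=11, FP=5+8=13, FN=10+8=18 → 22/53 = 0.41509

0.4151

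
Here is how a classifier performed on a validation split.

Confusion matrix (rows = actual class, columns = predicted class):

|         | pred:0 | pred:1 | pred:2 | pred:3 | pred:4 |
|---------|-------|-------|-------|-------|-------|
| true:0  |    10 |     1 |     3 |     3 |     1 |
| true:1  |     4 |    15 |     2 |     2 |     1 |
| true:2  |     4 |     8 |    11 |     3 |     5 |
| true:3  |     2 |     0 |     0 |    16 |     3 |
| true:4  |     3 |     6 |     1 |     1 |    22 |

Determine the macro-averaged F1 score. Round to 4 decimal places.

0.5749

Per-class F1 score (2·TP/(2·TP+FP+FN)):
  0: TP=10, FP=4+4+2+3=13, FN=1+3+3+1=8 → 20/41 = 0.48780
  1: TP=15, FP=1+8+0+6=15, FN=4+2+2+1=9 → 30/54 = 0.55556
  2: TP=11, FP=3+2+0+1=6, FN=4+8+3+5=20 → 22/48 = 0.45833
  3: TP=16, FP=3+2+3+1=9, FN=2+0+0+3=5 → 32/46 = 0.69565
  4: TP=22, FP=1+1+5+3=10, FN=3+6+1+1=11 → 44/65 = 0.67692
Macro-F1 score = mean = (0.48780 + 0.55556 + 0.45833 + 0.69565 + 0.67692) / 5 = 0.5749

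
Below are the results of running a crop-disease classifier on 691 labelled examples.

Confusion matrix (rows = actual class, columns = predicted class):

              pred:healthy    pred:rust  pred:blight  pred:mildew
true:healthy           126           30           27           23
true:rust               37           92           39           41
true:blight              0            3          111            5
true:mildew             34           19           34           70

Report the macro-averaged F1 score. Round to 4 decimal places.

0.5731

Per-class F1 score (2·TP/(2·TP+FP+FN)):
  healthy: TP=126, FP=37+0+34=71, FN=30+27+23=80 → 252/403 = 0.62531
  rust: TP=92, FP=30+3+19=52, FN=37+39+41=117 → 184/353 = 0.52125
  blight: TP=111, FP=27+39+34=100, FN=0+3+5=8 → 222/330 = 0.67273
  mildew: TP=70, FP=23+41+5=69, FN=34+19+34=87 → 140/296 = 0.47297
Macro-F1 score = mean = (0.62531 + 0.52125 + 0.67273 + 0.47297) / 4 = 0.5731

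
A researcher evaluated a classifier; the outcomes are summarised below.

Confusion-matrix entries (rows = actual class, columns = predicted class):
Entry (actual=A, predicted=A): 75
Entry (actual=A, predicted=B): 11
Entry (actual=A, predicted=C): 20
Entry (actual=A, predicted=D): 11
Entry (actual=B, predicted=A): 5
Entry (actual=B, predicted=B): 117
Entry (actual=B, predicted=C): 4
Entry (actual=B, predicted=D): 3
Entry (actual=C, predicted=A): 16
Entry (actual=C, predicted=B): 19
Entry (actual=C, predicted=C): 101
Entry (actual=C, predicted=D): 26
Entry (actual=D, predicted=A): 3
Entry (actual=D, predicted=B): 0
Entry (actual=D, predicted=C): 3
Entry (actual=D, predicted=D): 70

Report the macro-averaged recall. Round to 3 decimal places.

0.773

Per-class recall (TP/(TP+FN)):
  A: TP=75, FN=11+20+11=42 → 75/117 = 0.6410
  B: TP=117, FN=5+4+3=12 → 117/129 = 0.9070
  C: TP=101, FN=16+19+26=61 → 101/162 = 0.6235
  D: TP=70, FN=3+0+3=6 → 70/76 = 0.9211
Macro-recall = mean = (0.6410 + 0.9070 + 0.6235 + 0.9211) / 4 = 0.773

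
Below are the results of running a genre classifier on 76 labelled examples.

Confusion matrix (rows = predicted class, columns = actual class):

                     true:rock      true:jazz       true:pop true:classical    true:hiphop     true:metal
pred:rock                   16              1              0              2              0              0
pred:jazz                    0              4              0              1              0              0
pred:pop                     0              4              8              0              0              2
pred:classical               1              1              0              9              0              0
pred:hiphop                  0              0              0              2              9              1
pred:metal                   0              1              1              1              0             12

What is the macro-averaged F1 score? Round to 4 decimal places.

Per-class F1 score (2·TP/(2·TP+FP+FN)):
  rock: TP=16, FP=1+0+2+0+0=3, FN=0+0+1+0+0=1 → 32/36 = 0.88889
  jazz: TP=4, FP=0+0+1+0+0=1, FN=1+4+1+0+1=7 → 8/16 = 0.50000
  pop: TP=8, FP=0+4+0+0+2=6, FN=0+0+0+0+1=1 → 16/23 = 0.69565
  classical: TP=9, FP=1+1+0+0+0=2, FN=2+1+0+2+1=6 → 18/26 = 0.69231
  hiphop: TP=9, FP=0+0+0+2+1=3, FN=0+0+0+0+0=0 → 18/21 = 0.85714
  metal: TP=12, FP=0+1+1+1+0=3, FN=0+0+2+0+1=3 → 24/30 = 0.80000
Macro-F1 score = mean = (0.88889 + 0.50000 + 0.69565 + 0.69231 + 0.85714 + 0.80000) / 6 = 0.7390

0.7390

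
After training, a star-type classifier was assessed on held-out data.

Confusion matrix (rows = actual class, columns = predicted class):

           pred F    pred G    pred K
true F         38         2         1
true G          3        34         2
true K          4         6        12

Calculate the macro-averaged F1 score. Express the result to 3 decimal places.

0.791

Per-class F1 score (2·TP/(2·TP+FP+FN)):
  F: TP=38, FP=3+4=7, FN=2+1=3 → 76/86 = 0.8837
  G: TP=34, FP=2+6=8, FN=3+2=5 → 68/81 = 0.8395
  K: TP=12, FP=1+2=3, FN=4+6=10 → 24/37 = 0.6486
Macro-F1 score = mean = (0.8837 + 0.8395 + 0.6486) / 3 = 0.791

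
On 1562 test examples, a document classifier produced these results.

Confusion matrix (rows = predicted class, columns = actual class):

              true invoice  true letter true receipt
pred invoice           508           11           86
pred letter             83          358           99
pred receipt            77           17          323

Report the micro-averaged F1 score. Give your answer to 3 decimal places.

0.761

Micro-averaging pools counts across classes: ΣTP=1189, ΣFP=373, ΣFN=373.
Micro-F1 score = 2·TP/(2·TP+FP+FN) on pooled counts = 0.761 (equals overall accuracy in single-label multiclass).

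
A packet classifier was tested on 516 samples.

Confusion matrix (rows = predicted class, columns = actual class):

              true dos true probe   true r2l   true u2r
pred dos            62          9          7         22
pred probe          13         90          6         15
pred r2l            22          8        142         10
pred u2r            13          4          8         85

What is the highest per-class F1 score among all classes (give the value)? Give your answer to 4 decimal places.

0.8232

Per-class F1 score (2·TP/(2·TP+FP+FN)):
  dos: TP=62, FP=9+7+22=38, FN=13+22+13=48 → 124/210 = 0.59048
  probe: TP=90, FP=13+6+15=34, FN=9+8+4=21 → 180/235 = 0.76596
  r2l: TP=142, FP=22+8+10=40, FN=7+6+8=21 → 284/345 = 0.82319
  u2r: TP=85, FP=13+4+8=25, FN=22+15+10=47 → 170/242 = 0.70248
Highest is class 'r2l' with F1 score = 0.8232.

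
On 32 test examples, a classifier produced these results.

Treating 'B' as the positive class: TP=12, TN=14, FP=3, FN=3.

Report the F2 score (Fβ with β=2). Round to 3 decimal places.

0.800

Fβ = (1+β²)·TP / ((1+β²)·TP + β²·FN + FP), with β²=4
= 5·12 / (5·12 + 4·3 + 3) = 0.800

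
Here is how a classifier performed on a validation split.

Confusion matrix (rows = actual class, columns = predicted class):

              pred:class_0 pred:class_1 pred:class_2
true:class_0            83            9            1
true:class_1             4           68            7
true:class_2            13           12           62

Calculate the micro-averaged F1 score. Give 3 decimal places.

Micro-averaging pools counts across classes: ΣTP=213, ΣFP=46, ΣFN=46.
Micro-F1 score = 2·TP/(2·TP+FP+FN) on pooled counts = 0.822 (equals overall accuracy in single-label multiclass).

0.822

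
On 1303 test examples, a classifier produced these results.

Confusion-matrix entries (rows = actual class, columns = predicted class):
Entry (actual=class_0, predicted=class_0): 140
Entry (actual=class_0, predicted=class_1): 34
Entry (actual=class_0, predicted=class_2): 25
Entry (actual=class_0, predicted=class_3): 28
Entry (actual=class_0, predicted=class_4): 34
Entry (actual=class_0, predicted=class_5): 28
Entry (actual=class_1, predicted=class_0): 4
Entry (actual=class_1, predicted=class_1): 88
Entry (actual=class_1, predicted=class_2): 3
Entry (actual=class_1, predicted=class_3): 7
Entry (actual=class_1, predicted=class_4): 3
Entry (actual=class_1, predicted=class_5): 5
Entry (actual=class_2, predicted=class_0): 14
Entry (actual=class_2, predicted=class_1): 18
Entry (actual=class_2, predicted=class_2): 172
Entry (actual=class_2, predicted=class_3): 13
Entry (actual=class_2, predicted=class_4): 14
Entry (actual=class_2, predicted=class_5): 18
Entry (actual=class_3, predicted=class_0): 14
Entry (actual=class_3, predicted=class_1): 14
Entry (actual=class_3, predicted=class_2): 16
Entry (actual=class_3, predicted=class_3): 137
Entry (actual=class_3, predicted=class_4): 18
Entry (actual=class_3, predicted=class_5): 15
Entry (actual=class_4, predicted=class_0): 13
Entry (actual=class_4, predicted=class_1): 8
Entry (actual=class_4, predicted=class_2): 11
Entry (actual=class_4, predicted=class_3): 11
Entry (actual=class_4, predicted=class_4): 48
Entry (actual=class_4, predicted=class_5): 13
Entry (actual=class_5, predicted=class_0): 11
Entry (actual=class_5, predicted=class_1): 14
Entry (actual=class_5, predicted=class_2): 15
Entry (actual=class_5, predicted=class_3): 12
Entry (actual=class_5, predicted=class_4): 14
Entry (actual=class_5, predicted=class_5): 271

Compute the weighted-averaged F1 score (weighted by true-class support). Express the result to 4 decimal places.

0.6572

Per-class F1 score (2·TP/(2·TP+FP+FN)):
  class_0: TP=140, FP=4+14+14+13+11=56, FN=34+25+28+34+28=149 → 280/485 = 0.57732
  class_1: TP=88, FP=34+18+14+8+14=88, FN=4+3+7+3+5=22 → 176/286 = 0.61538
  class_2: TP=172, FP=25+3+16+11+15=70, FN=14+18+13+14+18=77 → 344/491 = 0.70061
  class_3: TP=137, FP=28+7+13+11+12=71, FN=14+14+16+18+15=77 → 274/422 = 0.64929
  class_4: TP=48, FP=34+3+14+18+14=83, FN=13+8+11+11+13=56 → 96/235 = 0.40851
  class_5: TP=271, FP=28+5+18+15+13=79, FN=11+14+15+12+14=66 → 542/687 = 0.78894
Weighted-F1 score = Σ (supportᵢ/N)·F1 scoreᵢ with N=1303: (289/1303)·0.57732 + (110/1303)·0.61538 + (249/1303)·0.70061 + (214/1303)·0.64929 + (104/1303)·0.40851 + (337/1303)·0.78894 = 0.6572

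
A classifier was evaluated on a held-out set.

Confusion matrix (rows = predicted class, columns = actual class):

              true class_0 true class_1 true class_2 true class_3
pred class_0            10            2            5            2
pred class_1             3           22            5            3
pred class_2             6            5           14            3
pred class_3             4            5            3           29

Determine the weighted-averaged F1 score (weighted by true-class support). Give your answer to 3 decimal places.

Per-class F1 score (2·TP/(2·TP+FP+FN)):
  class_0: TP=10, FP=2+5+2=9, FN=3+6+4=13 → 20/42 = 0.4762
  class_1: TP=22, FP=3+5+3=11, FN=2+5+5=12 → 44/67 = 0.6567
  class_2: TP=14, FP=6+5+3=14, FN=5+5+3=13 → 28/55 = 0.5091
  class_3: TP=29, FP=4+5+3=12, FN=2+3+3=8 → 58/78 = 0.7436
Weighted-F1 score = Σ (supportᵢ/N)·F1 scoreᵢ with N=121: (23/121)·0.4762 + (34/121)·0.6567 + (27/121)·0.5091 + (37/121)·0.7436 = 0.616

0.616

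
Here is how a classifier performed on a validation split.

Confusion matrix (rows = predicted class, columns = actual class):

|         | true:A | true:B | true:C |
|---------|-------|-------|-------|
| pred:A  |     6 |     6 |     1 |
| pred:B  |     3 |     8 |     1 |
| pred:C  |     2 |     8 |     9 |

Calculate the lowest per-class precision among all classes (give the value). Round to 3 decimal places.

0.462

Per-class precision (TP/(TP+FP)):
  A: TP=6, FP=6+1=7 → 6/13 = 0.4615
  B: TP=8, FP=3+1=4 → 8/12 = 0.6667
  C: TP=9, FP=2+8=10 → 9/19 = 0.4737
Lowest is class 'A' with precision = 0.462.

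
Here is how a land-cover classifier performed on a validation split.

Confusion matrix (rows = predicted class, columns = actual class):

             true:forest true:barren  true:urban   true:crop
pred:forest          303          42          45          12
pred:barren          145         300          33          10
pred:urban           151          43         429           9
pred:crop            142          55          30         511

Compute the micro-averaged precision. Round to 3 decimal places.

0.683

Micro-averaging pools counts across classes: ΣTP=1543, ΣFP=717, ΣFN=717.
Micro-precision = TP/(TP+FP) on pooled counts = 0.683 (equals overall accuracy in single-label multiclass).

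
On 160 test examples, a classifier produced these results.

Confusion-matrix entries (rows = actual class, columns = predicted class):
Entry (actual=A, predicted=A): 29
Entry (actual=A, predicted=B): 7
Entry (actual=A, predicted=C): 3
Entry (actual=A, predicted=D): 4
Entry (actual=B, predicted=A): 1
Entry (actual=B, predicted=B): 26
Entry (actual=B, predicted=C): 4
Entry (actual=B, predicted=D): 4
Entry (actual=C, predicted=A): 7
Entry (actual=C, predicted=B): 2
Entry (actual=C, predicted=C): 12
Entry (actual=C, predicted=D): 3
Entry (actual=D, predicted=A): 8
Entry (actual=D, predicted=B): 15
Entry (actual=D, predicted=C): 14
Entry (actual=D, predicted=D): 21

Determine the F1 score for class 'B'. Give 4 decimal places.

0.6118

One-vs-rest for 'B': TP = diagonal; FP = other classes predicted 'B'; FN = 'B' predicted as other.
F1 score = 2·TP/(2·TP+FP+FN).
B: TP=26, FP=7+2+15=24, FN=1+4+4=9 → 52/85 = 0.61176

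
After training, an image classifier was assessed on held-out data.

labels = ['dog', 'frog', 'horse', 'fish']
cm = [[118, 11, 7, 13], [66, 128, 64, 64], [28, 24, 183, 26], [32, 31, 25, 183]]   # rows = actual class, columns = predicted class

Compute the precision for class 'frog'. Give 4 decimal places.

0.6598

Treat 'frog' as positive and all other classes as negative.
precision = TP/(TP+FP).
frog: TP=128, FP=11+24+31=66 → 128/194 = 0.65979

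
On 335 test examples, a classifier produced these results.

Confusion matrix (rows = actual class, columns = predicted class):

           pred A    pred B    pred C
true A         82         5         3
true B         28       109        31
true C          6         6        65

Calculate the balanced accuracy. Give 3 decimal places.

Balanced accuracy = mean of per-class recall.
  A: recall = 82/90 = 0.9111
  B: recall = 109/168 = 0.6488
  C: recall = 65/77 = 0.8442
Mean = (0.9111 + 0.6488 + 0.8442) / 3 = 0.801

0.801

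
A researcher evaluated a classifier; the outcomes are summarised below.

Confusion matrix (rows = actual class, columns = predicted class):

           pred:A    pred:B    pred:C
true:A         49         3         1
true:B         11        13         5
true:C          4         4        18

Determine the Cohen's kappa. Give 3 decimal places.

Observed agreement pₒ = trace/N = 80/108 = 0.7407
Expected agreement pₑ = Σ (rowᵢ·colᵢ)/N² = (53·64 + 29·20 + 26·24)/108² = 0.3940
κ = (pₒ − pₑ)/(1 − pₑ) = (0.7407 − 0.3940)/(1 − 0.3940) = 0.572

0.572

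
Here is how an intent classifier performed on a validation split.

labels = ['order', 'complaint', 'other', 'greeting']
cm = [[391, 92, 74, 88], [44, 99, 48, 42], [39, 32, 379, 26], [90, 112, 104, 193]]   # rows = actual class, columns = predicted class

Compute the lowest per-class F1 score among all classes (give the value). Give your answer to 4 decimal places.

0.3486

Per-class F1 score (2·TP/(2·TP+FP+FN)):
  order: TP=391, FP=44+39+90=173, FN=92+74+88=254 → 782/1209 = 0.64682
  complaint: TP=99, FP=92+32+112=236, FN=44+48+42=134 → 198/568 = 0.34859
  other: TP=379, FP=74+48+104=226, FN=39+32+26=97 → 758/1081 = 0.70120
  greeting: TP=193, FP=88+42+26=156, FN=90+112+104=306 → 386/848 = 0.45519
Lowest is class 'complaint' with F1 score = 0.3486.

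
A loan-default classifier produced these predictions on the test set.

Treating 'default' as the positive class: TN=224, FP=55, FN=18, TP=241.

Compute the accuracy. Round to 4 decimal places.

0.8643

Accuracy = (TP+TN)/N = (241+224)/538 = 0.8643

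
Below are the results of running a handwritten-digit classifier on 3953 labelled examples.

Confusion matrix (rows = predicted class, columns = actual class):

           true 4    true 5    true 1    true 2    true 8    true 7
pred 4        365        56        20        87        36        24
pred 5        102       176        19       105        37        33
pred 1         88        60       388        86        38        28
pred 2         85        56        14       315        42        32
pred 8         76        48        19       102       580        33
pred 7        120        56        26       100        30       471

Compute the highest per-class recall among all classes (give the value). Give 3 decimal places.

0.798

Per-class recall (TP/(TP+FN)):
  4: TP=365, FN=102+88+85+76+120=471 → 365/836 = 0.4366
  5: TP=176, FN=56+60+56+48+56=276 → 176/452 = 0.3894
  1: TP=388, FN=20+19+14+19+26=98 → 388/486 = 0.7984
  2: TP=315, FN=87+105+86+102+100=480 → 315/795 = 0.3962
  8: TP=580, FN=36+37+38+42+30=183 → 580/763 = 0.7602
  7: TP=471, FN=24+33+28+32+33=150 → 471/621 = 0.7585
Highest is class '1' with recall = 0.798.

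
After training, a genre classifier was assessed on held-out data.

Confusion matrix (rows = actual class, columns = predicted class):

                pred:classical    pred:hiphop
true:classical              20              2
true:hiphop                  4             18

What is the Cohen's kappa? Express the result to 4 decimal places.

0.7273

Observed agreement pₒ = trace/N = 38/44 = 0.86364
Expected agreement pₑ = Σ (rowᵢ·colᵢ)/N² = (22·24 + 22·20)/44² = 0.50000
κ = (pₒ − pₑ)/(1 − pₑ) = (0.86364 − 0.50000)/(1 − 0.50000) = 0.7273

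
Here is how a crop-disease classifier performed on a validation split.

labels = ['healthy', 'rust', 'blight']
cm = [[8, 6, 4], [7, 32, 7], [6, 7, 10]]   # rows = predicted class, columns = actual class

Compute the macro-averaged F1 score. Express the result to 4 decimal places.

0.5227

Per-class F1 score (2·TP/(2·TP+FP+FN)):
  healthy: TP=8, FP=6+4=10, FN=7+6=13 → 16/39 = 0.41026
  rust: TP=32, FP=7+7=14, FN=6+7=13 → 64/91 = 0.70330
  blight: TP=10, FP=6+7=13, FN=4+7=11 → 20/44 = 0.45455
Macro-F1 score = mean = (0.41026 + 0.70330 + 0.45455) / 3 = 0.5227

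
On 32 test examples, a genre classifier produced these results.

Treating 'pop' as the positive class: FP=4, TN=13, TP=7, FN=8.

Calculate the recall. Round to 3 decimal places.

Recall = TP/(TP+FN) = 7/(7+8) = 7/15 = 0.467

0.467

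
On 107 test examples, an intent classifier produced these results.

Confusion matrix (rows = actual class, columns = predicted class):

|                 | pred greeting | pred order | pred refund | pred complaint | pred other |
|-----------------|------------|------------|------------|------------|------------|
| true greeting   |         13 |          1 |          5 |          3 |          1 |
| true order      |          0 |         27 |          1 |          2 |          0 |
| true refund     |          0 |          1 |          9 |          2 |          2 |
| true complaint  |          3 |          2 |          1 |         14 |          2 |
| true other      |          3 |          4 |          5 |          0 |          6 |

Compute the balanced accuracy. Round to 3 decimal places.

Balanced accuracy = mean of per-class recall.
  greeting: recall = 13/23 = 0.5652
  order: recall = 27/30 = 0.9000
  refund: recall = 9/14 = 0.6429
  complaint: recall = 14/22 = 0.6364
  other: recall = 6/18 = 0.3333
Mean = (0.5652 + 0.9000 + 0.6429 + 0.6364 + 0.3333) / 5 = 0.616

0.616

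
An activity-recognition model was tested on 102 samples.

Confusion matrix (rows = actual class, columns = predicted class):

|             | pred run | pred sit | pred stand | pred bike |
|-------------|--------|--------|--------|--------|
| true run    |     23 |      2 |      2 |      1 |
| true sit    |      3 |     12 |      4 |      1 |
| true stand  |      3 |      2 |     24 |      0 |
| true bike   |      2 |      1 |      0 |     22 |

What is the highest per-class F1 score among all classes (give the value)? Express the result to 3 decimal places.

0.898

Per-class F1 score (2·TP/(2·TP+FP+FN)):
  run: TP=23, FP=3+3+2=8, FN=2+2+1=5 → 46/59 = 0.7797
  sit: TP=12, FP=2+2+1=5, FN=3+4+1=8 → 24/37 = 0.6486
  stand: TP=24, FP=2+4+0=6, FN=3+2+0=5 → 48/59 = 0.8136
  bike: TP=22, FP=1+1+0=2, FN=2+1+0=3 → 44/49 = 0.8980
Highest is class 'bike' with F1 score = 0.898.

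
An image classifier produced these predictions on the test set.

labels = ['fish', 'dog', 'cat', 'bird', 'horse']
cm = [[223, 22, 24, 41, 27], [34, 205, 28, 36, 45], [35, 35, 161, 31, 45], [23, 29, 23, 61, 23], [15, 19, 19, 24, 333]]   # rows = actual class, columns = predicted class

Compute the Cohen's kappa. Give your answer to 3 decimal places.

0.529

Observed agreement pₒ = trace/N = 983/1561 = 0.6297
Expected agreement pₑ = Σ (rowᵢ·colᵢ)/N² = (337·330 + 348·310 + 307·255 + 159·193 + 410·473)/1561² = 0.2142
κ = (pₒ − pₑ)/(1 − pₑ) = (0.6297 − 0.2142)/(1 − 0.2142) = 0.529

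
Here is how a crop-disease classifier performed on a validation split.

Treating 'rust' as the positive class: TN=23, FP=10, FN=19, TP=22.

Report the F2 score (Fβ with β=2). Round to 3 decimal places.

0.561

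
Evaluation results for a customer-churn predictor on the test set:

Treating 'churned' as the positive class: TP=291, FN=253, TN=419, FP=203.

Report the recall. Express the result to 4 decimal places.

Recall = TP/(TP+FN) = 291/(291+253) = 291/544 = 0.5349

0.5349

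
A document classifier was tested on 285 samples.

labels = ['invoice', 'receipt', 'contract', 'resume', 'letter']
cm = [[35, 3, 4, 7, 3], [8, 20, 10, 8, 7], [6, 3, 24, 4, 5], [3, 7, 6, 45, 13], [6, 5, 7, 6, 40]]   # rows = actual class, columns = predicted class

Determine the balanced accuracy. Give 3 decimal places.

0.571

Balanced accuracy = mean of per-class recall.
  invoice: recall = 35/52 = 0.6731
  receipt: recall = 20/53 = 0.3774
  contract: recall = 24/42 = 0.5714
  resume: recall = 45/74 = 0.6081
  letter: recall = 40/64 = 0.6250
Mean = (0.6731 + 0.3774 + 0.5714 + 0.6081 + 0.6250) / 5 = 0.571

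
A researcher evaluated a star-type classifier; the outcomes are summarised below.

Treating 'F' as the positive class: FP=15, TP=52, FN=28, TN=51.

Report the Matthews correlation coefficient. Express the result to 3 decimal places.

0.422

MCC = (TP·TN − FP·FN) / √((TP+FP)(TP+FN)(TN+FP)(TN+FN))
Numerator = 52·51 − 15·28 = 2232
Denominator = √(67·80·66·79) = √27947040 = 5286.4960
MCC = 2232 / 5286.4960 = 0.422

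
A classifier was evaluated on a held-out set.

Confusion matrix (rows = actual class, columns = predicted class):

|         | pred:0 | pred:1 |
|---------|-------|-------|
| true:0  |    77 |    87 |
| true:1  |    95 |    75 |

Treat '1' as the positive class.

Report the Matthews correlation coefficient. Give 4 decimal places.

-0.0893

MCC = (TP·TN − FP·FN) / √((TP+FP)(TP+FN)(TN+FP)(TN+FN))
Numerator = 75·77 − 87·95 = -2490
Denominator = √(162·170·164·172) = √776848320 = 27871.9989
MCC = -2490 / 27871.9989 = -0.0893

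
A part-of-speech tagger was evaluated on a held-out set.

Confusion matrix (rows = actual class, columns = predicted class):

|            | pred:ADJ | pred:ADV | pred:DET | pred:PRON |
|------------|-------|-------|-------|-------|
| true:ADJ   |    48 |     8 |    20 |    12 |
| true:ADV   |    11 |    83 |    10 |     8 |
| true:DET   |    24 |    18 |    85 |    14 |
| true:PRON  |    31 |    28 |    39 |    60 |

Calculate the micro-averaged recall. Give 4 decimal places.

0.5531

Micro-averaging pools counts across classes: ΣTP=276, ΣFP=223, ΣFN=223.
Micro-recall = TP/(TP+FN) on pooled counts = 0.5531 (equals overall accuracy in single-label multiclass).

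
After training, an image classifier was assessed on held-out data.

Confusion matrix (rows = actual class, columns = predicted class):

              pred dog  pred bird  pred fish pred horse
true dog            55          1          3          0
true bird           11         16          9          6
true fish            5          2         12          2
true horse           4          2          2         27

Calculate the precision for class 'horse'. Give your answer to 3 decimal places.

0.771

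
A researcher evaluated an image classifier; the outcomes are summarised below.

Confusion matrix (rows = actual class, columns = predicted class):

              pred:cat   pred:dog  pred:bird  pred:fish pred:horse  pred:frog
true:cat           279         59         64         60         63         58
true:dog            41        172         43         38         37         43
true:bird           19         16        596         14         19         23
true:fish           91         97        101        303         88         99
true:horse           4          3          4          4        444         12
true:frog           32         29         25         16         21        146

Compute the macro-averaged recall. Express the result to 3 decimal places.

Per-class recall (TP/(TP+FN)):
  cat: TP=279, FN=59+64+60+63+58=304 → 279/583 = 0.4786
  dog: TP=172, FN=41+43+38+37+43=202 → 172/374 = 0.4599
  bird: TP=596, FN=19+16+14+19+23=91 → 596/687 = 0.8675
  fish: TP=303, FN=91+97+101+88+99=476 → 303/779 = 0.3890
  horse: TP=444, FN=4+3+4+4+12=27 → 444/471 = 0.9427
  frog: TP=146, FN=32+29+25+16+21=123 → 146/269 = 0.5428
Macro-recall = mean = (0.4786 + 0.4599 + 0.8675 + 0.3890 + 0.9427 + 0.5428) / 6 = 0.613

0.613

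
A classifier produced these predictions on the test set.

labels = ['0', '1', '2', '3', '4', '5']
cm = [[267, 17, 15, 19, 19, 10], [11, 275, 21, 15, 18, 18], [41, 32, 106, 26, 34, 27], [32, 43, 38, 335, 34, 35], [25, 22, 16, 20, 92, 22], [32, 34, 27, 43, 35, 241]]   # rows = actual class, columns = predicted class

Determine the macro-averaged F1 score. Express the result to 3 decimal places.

0.599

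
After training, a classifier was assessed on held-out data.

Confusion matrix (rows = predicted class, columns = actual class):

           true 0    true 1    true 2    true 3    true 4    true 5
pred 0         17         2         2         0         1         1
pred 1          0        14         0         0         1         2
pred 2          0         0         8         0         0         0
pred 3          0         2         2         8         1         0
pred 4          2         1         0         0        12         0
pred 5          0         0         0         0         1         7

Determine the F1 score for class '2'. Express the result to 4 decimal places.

0.8000

One-vs-rest for '2': TP = diagonal; FP = other classes predicted '2'; FN = '2' predicted as other.
F1 score = 2·TP/(2·TP+FP+FN).
2: TP=8, FP=0+0+0+0+0=0, FN=2+0+2+0+0=4 → 16/20 = 0.80000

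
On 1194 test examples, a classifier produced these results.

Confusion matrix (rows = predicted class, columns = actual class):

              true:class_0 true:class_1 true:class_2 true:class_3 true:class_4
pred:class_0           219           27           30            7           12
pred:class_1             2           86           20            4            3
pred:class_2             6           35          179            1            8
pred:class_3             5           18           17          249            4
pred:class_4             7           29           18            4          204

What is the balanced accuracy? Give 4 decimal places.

Balanced accuracy = mean of per-class recall.
  class_0: recall = 219/239 = 0.91632
  class_1: recall = 86/195 = 0.44103
  class_2: recall = 179/264 = 0.67803
  class_3: recall = 249/265 = 0.93962
  class_4: recall = 204/231 = 0.88312
Mean = (0.91632 + 0.44103 + 0.67803 + 0.93962 + 0.88312) / 5 = 0.7716

0.7716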